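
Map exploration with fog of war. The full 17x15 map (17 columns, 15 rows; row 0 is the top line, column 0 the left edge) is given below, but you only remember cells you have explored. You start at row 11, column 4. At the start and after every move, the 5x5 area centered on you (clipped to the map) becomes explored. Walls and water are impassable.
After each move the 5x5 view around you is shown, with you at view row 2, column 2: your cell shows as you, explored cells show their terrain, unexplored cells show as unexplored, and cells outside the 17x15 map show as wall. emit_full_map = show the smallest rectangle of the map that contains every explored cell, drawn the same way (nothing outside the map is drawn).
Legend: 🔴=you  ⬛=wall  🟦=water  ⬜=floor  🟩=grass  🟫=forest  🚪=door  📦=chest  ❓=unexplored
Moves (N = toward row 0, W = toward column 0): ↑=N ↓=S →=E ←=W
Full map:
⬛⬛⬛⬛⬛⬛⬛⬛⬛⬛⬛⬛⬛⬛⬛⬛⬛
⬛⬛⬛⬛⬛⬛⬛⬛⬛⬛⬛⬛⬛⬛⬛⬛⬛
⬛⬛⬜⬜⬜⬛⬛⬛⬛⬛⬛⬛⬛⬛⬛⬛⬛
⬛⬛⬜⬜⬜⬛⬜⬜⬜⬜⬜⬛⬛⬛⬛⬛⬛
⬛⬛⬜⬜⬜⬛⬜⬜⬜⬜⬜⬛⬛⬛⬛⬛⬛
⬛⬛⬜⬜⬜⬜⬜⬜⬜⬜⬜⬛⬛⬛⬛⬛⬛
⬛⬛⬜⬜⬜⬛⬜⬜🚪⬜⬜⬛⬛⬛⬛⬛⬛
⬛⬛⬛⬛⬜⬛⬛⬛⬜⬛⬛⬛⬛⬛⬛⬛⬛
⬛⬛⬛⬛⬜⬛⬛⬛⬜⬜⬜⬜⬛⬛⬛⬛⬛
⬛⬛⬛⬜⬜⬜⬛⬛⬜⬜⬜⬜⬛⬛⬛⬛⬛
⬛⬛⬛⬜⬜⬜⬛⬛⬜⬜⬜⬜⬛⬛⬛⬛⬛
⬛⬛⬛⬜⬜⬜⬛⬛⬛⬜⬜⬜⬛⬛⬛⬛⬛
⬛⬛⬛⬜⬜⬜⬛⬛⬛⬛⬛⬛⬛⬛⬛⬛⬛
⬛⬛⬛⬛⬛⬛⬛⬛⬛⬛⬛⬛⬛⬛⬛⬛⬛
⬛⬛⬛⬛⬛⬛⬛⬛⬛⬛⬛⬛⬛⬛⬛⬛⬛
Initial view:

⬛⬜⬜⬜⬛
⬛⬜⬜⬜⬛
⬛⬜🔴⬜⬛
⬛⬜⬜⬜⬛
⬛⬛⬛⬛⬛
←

⬛⬛⬜⬜⬜
⬛⬛⬜⬜⬜
⬛⬛🔴⬜⬜
⬛⬛⬜⬜⬜
⬛⬛⬛⬛⬛

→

⬛⬜⬜⬜⬛
⬛⬜⬜⬜⬛
⬛⬜🔴⬜⬛
⬛⬜⬜⬜⬛
⬛⬛⬛⬛⬛

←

⬛⬛⬜⬜⬜
⬛⬛⬜⬜⬜
⬛⬛🔴⬜⬜
⬛⬛⬜⬜⬜
⬛⬛⬛⬛⬛

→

⬛⬜⬜⬜⬛
⬛⬜⬜⬜⬛
⬛⬜🔴⬜⬛
⬛⬜⬜⬜⬛
⬛⬛⬛⬛⬛

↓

⬛⬜⬜⬜⬛
⬛⬜⬜⬜⬛
⬛⬜🔴⬜⬛
⬛⬛⬛⬛⬛
⬛⬛⬛⬛⬛

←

⬛⬛⬜⬜⬜
⬛⬛⬜⬜⬜
⬛⬛🔴⬜⬜
⬛⬛⬛⬛⬛
⬛⬛⬛⬛⬛

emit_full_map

⬛⬛⬜⬜⬜⬛
⬛⬛⬜⬜⬜⬛
⬛⬛⬜⬜⬜⬛
⬛⬛🔴⬜⬜⬛
⬛⬛⬛⬛⬛⬛
⬛⬛⬛⬛⬛⬛

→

⬛⬜⬜⬜⬛
⬛⬜⬜⬜⬛
⬛⬜🔴⬜⬛
⬛⬛⬛⬛⬛
⬛⬛⬛⬛⬛


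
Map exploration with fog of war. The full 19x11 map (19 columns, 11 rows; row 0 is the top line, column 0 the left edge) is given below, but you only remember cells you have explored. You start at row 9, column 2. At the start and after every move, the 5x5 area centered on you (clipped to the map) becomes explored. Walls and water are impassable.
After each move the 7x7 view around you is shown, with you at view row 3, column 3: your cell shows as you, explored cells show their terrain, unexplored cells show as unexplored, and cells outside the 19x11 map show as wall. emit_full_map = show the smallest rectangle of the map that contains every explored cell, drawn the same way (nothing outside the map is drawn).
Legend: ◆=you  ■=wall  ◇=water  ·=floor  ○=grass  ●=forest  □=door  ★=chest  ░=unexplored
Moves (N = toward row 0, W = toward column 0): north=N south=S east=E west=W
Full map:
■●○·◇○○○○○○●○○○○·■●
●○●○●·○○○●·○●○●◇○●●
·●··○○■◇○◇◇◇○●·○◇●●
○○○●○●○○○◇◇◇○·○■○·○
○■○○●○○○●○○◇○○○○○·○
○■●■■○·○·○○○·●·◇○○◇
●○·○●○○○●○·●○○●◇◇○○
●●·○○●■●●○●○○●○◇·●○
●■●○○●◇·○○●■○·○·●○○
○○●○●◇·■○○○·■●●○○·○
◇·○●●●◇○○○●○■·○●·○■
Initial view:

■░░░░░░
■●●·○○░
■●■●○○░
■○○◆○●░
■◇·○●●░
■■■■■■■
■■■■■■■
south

■●●·○○░
■●■●○○░
■○○●○●░
■◇·◆●●░
■■■■■■■
■■■■■■■
■■■■■■■

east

●●·○○░░
●■●○○●░
○○●○●◇░
◇·○◆●●░
■■■■■■■
■■■■■■■
■■■■■■■

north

░░░░░░░
●●·○○●░
●■●○○●░
○○●◆●◇░
◇·○●●●░
■■■■■■■
■■■■■■■

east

░░░░░░░
●·○○●■░
■●○○●◇░
○●○◆◇·░
·○●●●◇░
■■■■■■■
■■■■■■■

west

░░░░░░░
●●·○○●■
●■●○○●◇
○○●◆●◇·
◇·○●●●◇
■■■■■■■
■■■■■■■

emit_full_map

●●·○○●■
●■●○○●◇
○○●◆●◇·
◇·○●●●◇

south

●●·○○●■
●■●○○●◇
○○●○●◇·
◇·○◆●●◇
■■■■■■■
■■■■■■■
■■■■■■■

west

■●●·○○●
■●■●○○●
■○○●○●◇
■◇·◆●●●
■■■■■■■
■■■■■■■
■■■■■■■

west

■■●●·○○
■■●■●○○
■■○○●○●
■■◇◆○●●
■■■■■■■
■■■■■■■
■■■■■■■

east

■●●·○○●
■●■●○○●
■○○●○●◇
■◇·◆●●●
■■■■■■■
■■■■■■■
■■■■■■■

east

●●·○○●■
●■●○○●◇
○○●○●◇·
◇·○◆●●◇
■■■■■■■
■■■■■■■
■■■■■■■


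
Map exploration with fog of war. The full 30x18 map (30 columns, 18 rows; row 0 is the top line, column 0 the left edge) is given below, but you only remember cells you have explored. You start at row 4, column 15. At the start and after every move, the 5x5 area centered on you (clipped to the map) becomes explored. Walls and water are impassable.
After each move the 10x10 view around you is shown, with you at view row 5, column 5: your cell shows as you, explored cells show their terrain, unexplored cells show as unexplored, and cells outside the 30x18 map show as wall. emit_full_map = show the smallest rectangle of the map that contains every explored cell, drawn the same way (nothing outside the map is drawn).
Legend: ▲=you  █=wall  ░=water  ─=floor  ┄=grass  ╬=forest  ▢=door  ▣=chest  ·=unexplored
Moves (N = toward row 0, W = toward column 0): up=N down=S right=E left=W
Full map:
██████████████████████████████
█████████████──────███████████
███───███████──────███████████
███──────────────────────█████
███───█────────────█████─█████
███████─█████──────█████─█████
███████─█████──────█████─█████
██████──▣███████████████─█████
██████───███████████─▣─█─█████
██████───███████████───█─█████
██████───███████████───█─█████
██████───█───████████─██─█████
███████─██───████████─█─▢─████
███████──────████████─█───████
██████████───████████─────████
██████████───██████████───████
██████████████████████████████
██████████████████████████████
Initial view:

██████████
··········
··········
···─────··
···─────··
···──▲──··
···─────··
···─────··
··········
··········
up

██████████
██████████
··········
···─────··
···─────··
···──▲──··
···─────··
···─────··
···─────··
··········

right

██████████
██████████
··········
··──────··
··──────··
··───▲──··
··──────··
··──────··
··─────···
··········

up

██████████
██████████
██████████
···█████··
··──────··
··───▲──··
··──────··
··──────··
··──────··
··─────···

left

██████████
██████████
██████████
···██████·
···──────·
···──▲───·
···──────·
···──────·
···──────·
···─────··

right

██████████
██████████
██████████
··██████··
··──────··
··───▲──··
··──────··
··──────··
··──────··
··─────···

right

██████████
██████████
██████████
·███████··
·──────█··
·────▲─█··
·───────··
·──────█··
·──────···
·─────····

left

██████████
██████████
██████████
··███████·
··──────█·
··───▲──█·
··───────·
··──────█·
··──────··
··─────···

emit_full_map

███████
──────█
───▲──█
───────
──────█
──────·
─────··

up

██████████
██████████
██████████
██████████
··███████·
··───▲──█·
··──────█·
··───────·
··──────█·
··──────··

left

██████████
██████████
██████████
██████████
···███████
···──▲───█
···──────█
···───────
···──────█
···──────·

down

██████████
██████████
██████████
···███████
···──────█
···──▲───█
···───────
···──────█
···──────·
···─────··

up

██████████
██████████
██████████
██████████
···███████
···──▲───█
···──────█
···───────
···──────█
···──────·

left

██████████
██████████
██████████
██████████
···███████
···█─▲────
···█──────
···───────
····──────
····──────

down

██████████
██████████
██████████
···███████
···█──────
···█─▲────
···───────
···───────
····──────
····─────·

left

██████████
██████████
██████████
···███████
···██─────
···██▲────
···───────
···───────
·····─────
·····─────

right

██████████
██████████
██████████
··████████
··██──────
··██─▲────
··────────
··────────
····──────
····─────·

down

██████████
██████████
··████████
··██──────
··██──────
··───▲────
··────────
···█──────
····─────·
··········

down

██████████
··████████
··██──────
··██──────
··────────
··───▲────
···█──────
···█─────·
··········
··········

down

··████████
··██──────
··██──────
··────────
··────────
···█─▲────
···█─────·
···█████··
··········
··········

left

···███████
···██─────
···██─────
···───────
···───────
···██▲────
···██─────
···██████·
··········
··········

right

··████████
··██──────
··██──────
··────────
··────────
··██─▲────
··██─────·
··██████··
··········
··········

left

···███████
···██─────
···██─────
···───────
···───────
···██▲────
···██─────
···██████·
··········
··········

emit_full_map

█████████
██──────█
██──────█
─────────
────────█
██▲─────·
██─────··
██████···

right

··████████
··██──────
··██──────
··────────
··────────
··██─▲────
··██─────·
··██████··
··········
··········

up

██████████
··████████
··██──────
··██──────
··────────
··───▲────
··██──────
··██─────·
··██████··
··········

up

██████████
██████████
··████████
··██──────
··██──────
··───▲────
··────────
··██──────
··██─────·
··██████··

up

██████████
██████████
██████████
··████████
··██──────
··██─▲────
··────────
··────────
··██──────
··██─────·

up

██████████
██████████
██████████
██████████
··████████
··██─▲────
··██──────
··────────
··────────
··██──────

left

██████████
██████████
██████████
██████████
···███████
···██▲────
···██─────
···───────
···───────
···██─────

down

██████████
██████████
██████████
···███████
···██─────
···██▲────
···───────
···───────
···██─────
···██─────

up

██████████
██████████
██████████
██████████
···███████
···██▲────
···██─────
···───────
···───────
···██─────

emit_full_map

█████████
██▲─────█
██──────█
─────────
────────█
██──────·
██─────··
██████···


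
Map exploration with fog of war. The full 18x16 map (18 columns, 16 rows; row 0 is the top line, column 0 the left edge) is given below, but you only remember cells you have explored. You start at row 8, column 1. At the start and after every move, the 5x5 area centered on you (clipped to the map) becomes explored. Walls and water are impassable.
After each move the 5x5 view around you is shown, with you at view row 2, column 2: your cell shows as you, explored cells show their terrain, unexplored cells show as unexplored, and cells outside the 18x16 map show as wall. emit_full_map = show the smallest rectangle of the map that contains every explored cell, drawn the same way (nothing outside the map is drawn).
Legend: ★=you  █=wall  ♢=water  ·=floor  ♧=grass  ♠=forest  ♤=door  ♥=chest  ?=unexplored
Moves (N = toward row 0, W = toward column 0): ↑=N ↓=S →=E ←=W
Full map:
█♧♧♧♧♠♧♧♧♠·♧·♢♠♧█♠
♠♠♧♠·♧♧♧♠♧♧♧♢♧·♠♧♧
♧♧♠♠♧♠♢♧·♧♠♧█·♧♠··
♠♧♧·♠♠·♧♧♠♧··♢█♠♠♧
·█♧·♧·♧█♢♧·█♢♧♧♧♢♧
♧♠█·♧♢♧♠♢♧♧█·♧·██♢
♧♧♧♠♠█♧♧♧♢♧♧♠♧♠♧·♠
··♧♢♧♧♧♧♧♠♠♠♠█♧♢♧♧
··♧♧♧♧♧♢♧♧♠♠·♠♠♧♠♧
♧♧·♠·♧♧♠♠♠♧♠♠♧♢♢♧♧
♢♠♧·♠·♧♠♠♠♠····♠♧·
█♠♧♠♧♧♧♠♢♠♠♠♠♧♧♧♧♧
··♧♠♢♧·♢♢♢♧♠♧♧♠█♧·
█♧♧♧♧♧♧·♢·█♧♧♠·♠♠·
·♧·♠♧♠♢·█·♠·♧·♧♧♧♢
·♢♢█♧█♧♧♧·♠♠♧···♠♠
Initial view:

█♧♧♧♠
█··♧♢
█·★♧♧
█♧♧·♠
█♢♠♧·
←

██♧♧♧
██··♧
██★·♧
██♧♧·
██♢♠♧

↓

██··♧
██··♧
██★♧·
██♢♠♧
███♠♧

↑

██♧♧♧
██··♧
██★·♧
██♧♧·
██♢♠♧

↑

██♧♠█
██♧♧♧
██★·♧
██··♧
██♧♧·

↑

██·█♧
██♧♠█
██★♧♧
██··♧
██··♧

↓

██♧♠█
██♧♧♧
██★·♧
██··♧
██♧♧·

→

█♧♠█·
█♧♧♧♠
█·★♧♢
█··♧♧
█♧♧·♠

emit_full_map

·█♧?
♧♠█·
♧♧♧♠
·★♧♢
··♧♧
♧♧·♠
♢♠♧·
█♠♧?

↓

█♧♧♧♠
█··♧♢
█·★♧♧
█♧♧·♠
█♢♠♧·

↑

█♧♠█·
█♧♧♧♠
█·★♧♢
█··♧♧
█♧♧·♠


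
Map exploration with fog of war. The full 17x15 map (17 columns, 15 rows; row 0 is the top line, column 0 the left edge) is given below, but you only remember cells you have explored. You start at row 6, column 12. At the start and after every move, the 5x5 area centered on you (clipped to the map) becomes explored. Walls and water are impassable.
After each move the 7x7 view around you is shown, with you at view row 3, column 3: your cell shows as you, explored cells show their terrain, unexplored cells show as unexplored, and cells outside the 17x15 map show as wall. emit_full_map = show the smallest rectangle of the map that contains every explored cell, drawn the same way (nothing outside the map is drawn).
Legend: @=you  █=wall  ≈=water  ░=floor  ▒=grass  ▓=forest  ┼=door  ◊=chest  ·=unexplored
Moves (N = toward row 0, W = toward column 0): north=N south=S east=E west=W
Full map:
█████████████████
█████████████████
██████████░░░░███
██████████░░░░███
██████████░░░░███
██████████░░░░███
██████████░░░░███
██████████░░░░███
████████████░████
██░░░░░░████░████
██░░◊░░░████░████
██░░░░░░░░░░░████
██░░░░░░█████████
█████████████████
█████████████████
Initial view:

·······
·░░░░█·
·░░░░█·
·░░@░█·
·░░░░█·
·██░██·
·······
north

·······
·░░░░█·
·░░░░█·
·░░@░█·
·░░░░█·
·░░░░█·
·██░██·

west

·······
·█░░░░█
·█░░░░█
·█░@░░█
·█░░░░█
·█░░░░█
··██░██

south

·█░░░░█
·█░░░░█
·█░░░░█
·█░@░░█
·█░░░░█
·███░██
·······

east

█░░░░█·
█░░░░█·
█░░░░█·
█░░@░█·
█░░░░█·
███░██·
·······

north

·······
█░░░░█·
█░░░░█·
█░░@░█·
█░░░░█·
█░░░░█·
███░██·

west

·······
·█░░░░█
·█░░░░█
·█░@░░█
·█░░░░█
·█░░░░█
·███░██

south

·█░░░░█
·█░░░░█
·█░░░░█
·█░@░░█
·█░░░░█
·███░██
·······

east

█░░░░█·
█░░░░█·
█░░░░█·
█░░@░█·
█░░░░█·
███░██·
·······


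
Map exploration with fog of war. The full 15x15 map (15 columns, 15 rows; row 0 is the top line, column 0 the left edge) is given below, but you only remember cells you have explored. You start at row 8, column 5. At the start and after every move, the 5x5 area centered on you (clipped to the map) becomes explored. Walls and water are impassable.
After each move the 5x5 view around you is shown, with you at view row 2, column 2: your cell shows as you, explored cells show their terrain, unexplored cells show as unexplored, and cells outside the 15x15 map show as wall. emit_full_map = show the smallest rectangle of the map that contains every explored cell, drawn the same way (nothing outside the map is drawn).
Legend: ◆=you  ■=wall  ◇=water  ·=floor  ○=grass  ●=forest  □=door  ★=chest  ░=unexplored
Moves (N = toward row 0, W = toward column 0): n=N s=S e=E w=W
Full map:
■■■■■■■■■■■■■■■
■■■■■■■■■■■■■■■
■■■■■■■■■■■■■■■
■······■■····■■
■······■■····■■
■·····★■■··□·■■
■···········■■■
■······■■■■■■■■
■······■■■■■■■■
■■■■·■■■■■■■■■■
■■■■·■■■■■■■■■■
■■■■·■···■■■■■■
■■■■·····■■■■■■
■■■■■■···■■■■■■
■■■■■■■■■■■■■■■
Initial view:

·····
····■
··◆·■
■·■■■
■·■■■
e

·····
···■■
··◆■■
·■■■■
·■■■■

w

·····
····■
··◆·■
■·■■■
■·■■■

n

···★■
·····
··◆·■
····■
■·■■■

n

····■
···★■
··◆··
····■
····■

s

···★■
·····
··◆·■
····■
■·■■■

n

····■
···★■
··◆··
····■
····■

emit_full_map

····■░
···★■░
··◆···
····■■
····■■
■·■■■■
■·■■■■

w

·····
····★
··◆··
·····
·····

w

·····
·····
··◆··
·····
·····

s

·····
·····
··◆··
·····
■■■·■

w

■····
■····
■·◆··
■····
■■■■·

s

■····
■····
■·◆··
■■■■·
■■■■·

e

·····
·····
··◆··
■■■·■
■■■·■

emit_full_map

░······■░
■·····★■░
■········
■······■■
■··◆···■■
■■■■·■■■■
■■■■·■■■■


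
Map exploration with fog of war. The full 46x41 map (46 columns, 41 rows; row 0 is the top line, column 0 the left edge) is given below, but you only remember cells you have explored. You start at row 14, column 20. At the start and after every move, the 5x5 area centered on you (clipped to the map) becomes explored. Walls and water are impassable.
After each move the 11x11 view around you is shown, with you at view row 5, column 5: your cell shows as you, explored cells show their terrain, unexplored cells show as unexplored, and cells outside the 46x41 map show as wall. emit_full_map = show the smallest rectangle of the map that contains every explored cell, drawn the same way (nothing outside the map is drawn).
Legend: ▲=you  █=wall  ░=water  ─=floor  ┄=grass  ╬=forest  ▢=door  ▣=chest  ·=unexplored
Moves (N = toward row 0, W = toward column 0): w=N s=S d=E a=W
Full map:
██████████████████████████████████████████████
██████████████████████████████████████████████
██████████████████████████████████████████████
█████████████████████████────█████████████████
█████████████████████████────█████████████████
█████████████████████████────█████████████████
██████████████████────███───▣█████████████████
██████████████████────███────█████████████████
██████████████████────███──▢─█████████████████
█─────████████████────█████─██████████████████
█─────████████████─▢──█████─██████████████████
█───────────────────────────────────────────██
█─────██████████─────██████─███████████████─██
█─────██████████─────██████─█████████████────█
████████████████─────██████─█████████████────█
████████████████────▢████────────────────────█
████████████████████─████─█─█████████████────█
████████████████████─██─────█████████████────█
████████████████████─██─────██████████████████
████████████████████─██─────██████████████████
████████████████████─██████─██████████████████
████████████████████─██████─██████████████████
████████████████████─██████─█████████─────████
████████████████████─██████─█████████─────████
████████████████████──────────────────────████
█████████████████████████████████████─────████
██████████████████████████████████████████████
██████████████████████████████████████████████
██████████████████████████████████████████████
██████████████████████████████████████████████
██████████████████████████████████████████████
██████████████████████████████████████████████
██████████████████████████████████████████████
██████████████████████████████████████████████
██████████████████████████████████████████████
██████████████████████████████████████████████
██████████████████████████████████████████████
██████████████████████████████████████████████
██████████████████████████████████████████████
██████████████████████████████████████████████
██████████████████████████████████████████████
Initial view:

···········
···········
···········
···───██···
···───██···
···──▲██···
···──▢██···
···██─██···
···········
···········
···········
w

···········
···········
···········
···─────···
···───██···
···──▲██···
···───██···
···──▢██···
···██─██···
···········
···········

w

···········
···········
···········
···─▢──█···
···─────···
···──▲██···
···───██···
···───██···
···──▢██···
···██─██···
···········

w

···········
···········
···········
···────█···
···─▢──█···
···──▲──···
···───██···
···───██···
···───██···
···──▢██···
···██─██···

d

···········
···········
···········
··────██···
··─▢──██···
··───▲──···
··───███···
··───███···
··───██····
··──▢██····
··██─██····

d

···········
···········
···········
·────███···
·─▢──███···
·────▲──···
·───████···
·───████···
·───██·····
·──▢██·····
·██─██·····

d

···········
···········
···········
────████···
─▢──████···
─────▲──···
───█████···
───█████···
───██······
──▢██······
██─██······

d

···········
···········
···········
───█████···
▢──█████···
─────▲──···
──██████···
──██████···
──██·······
─▢██·······
█─██·······

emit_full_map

────█████
─▢──█████
──────▲──
───██████
───██████
───██····
──▢██····
██─██····

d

···········
···········
···········
──█████─···
──█████─···
─────▲──···
─██████─···
─██████─···
─██········
▢██········
─██········

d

···········
···········
···········
─█████─█···
─█████─█···
─────▲──···
██████─█···
██████─█···
██·········
██·········
██·········

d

···········
···········
···········
█████─██···
█████─██···
─────▲──···
█████─██···
█████─██···
█··········
█··········
█··········

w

···········
···········
···········
···──▢─█···
█████─██···
█████▲██···
────────···
█████─██···
█████─██···
█··········
█··········

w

···········
···········
···········
···────█···
···──▢─█···
█████▲██···
█████─██···
────────···
█████─██···
█████─██···
█··········

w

···········
···········
···········
···───▣█···
···────█···
···──▲─█···
█████─██···
█████─██···
────────···
█████─██···
█████─██···

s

···········
···········
···───▣█···
···────█···
···──▢─█···
█████▲██···
█████─██···
────────···
█████─██···
█████─██···
█··········

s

···········
···───▣█···
···────█···
···──▢─█···
█████─██···
█████▲██···
────────···
█████─██···
█████─██···
█··········
█··········

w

···········
···········
···───▣█···
···────█···
···──▢─█···
█████▲██···
█████─██···
────────···
█████─██···
█████─██···
█··········

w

···········
···········
···········
···───▣█···
···────█···
···──▲─█···
█████─██···
█████─██···
────────···
█████─██···
█████─██···

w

···········
···········
···········
···────█···
···───▣█···
···──▲─█···
···──▢─█···
█████─██···
█████─██···
────────···
█████─██···

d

···········
···········
···········
··────██···
··───▣██···
··───▲██···
··──▢─██···
████─███···
████─██····
───────····
████─██····

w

···········
···········
···········
···───██···
··────██···
··───▲██···
··────██···
··──▢─██···
████─███···
████─██····
───────····

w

···········
···········
···········
···───██···
···───██···
··───▲██···
··───▣██···
··────██···
··──▢─██···
████─███···
████─██····

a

···········
···········
···········
···────██··
···────██··
···──▲─██··
···───▣██··
···────██··
···──▢─██··
█████─███··
█████─██···

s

···········
···········
···────██··
···────██··
···────██··
···──▲▣██··
···────██··
···──▢─██··
█████─███··
█████─██···
────────···

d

···········
···········
··────██···
··────██···
··────██···
··───▲██···
··────██···
··──▢─██···
████─███···
████─██····
───────····

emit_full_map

·······────██
·······────██
·······────██
·······───▲██
·······────██
·······──▢─██
────█████─███
─▢──█████─██·
────────────·
───██████─██·
───██████─██·
───██········
──▢██········
██─██········
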